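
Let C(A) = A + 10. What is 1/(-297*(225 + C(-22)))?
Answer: -1/63261 ≈ -1.5808e-5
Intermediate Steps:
C(A) = 10 + A
1/(-297*(225 + C(-22))) = 1/(-297*(225 + (10 - 22))) = 1/(-297*(225 - 12)) = 1/(-297*213) = 1/(-63261) = -1/63261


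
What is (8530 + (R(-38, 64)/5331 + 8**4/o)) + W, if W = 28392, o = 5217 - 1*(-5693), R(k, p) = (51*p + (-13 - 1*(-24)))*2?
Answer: 1073760745948/29080605 ≈ 36924.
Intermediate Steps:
R(k, p) = 22 + 102*p (R(k, p) = (51*p + (-13 + 24))*2 = (51*p + 11)*2 = (11 + 51*p)*2 = 22 + 102*p)
o = 10910 (o = 5217 + 5693 = 10910)
(8530 + (R(-38, 64)/5331 + 8**4/o)) + W = (8530 + ((22 + 102*64)/5331 + 8**4/10910)) + 28392 = (8530 + ((22 + 6528)*(1/5331) + 4096*(1/10910))) + 28392 = (8530 + (6550*(1/5331) + 2048/5455)) + 28392 = (8530 + (6550/5331 + 2048/5455)) + 28392 = (8530 + 46648138/29080605) + 28392 = 248104208788/29080605 + 28392 = 1073760745948/29080605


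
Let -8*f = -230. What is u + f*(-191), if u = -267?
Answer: -23033/4 ≈ -5758.3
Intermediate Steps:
f = 115/4 (f = -⅛*(-230) = 115/4 ≈ 28.750)
u + f*(-191) = -267 + (115/4)*(-191) = -267 - 21965/4 = -23033/4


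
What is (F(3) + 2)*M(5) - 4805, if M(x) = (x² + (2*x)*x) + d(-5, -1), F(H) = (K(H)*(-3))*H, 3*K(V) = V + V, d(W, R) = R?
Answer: -5989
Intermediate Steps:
K(V) = 2*V/3 (K(V) = (V + V)/3 = (2*V)/3 = 2*V/3)
F(H) = -2*H² (F(H) = ((2*H/3)*(-3))*H = (-2*H)*H = -2*H²)
M(x) = -1 + 3*x² (M(x) = (x² + (2*x)*x) - 1 = (x² + 2*x²) - 1 = 3*x² - 1 = -1 + 3*x²)
(F(3) + 2)*M(5) - 4805 = (-2*3² + 2)*(-1 + 3*5²) - 4805 = (-2*9 + 2)*(-1 + 3*25) - 4805 = (-18 + 2)*(-1 + 75) - 4805 = -16*74 - 4805 = -1184 - 4805 = -5989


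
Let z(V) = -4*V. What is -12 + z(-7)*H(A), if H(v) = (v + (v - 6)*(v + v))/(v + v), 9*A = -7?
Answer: -1690/9 ≈ -187.78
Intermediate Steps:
A = -7/9 (A = (⅑)*(-7) = -7/9 ≈ -0.77778)
H(v) = (v + 2*v*(-6 + v))/(2*v) (H(v) = (v + (-6 + v)*(2*v))/((2*v)) = (v + 2*v*(-6 + v))*(1/(2*v)) = (v + 2*v*(-6 + v))/(2*v))
-12 + z(-7)*H(A) = -12 + (-4*(-7))*(-11/2 - 7/9) = -12 + 28*(-113/18) = -12 - 1582/9 = -1690/9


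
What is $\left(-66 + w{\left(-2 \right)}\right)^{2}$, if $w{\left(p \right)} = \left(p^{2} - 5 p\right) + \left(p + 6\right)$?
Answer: $2304$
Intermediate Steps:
$w{\left(p \right)} = 6 + p^{2} - 4 p$ ($w{\left(p \right)} = \left(p^{2} - 5 p\right) + \left(6 + p\right) = 6 + p^{2} - 4 p$)
$\left(-66 + w{\left(-2 \right)}\right)^{2} = \left(-66 + \left(6 + \left(-2\right)^{2} - -8\right)\right)^{2} = \left(-66 + \left(6 + 4 + 8\right)\right)^{2} = \left(-66 + 18\right)^{2} = \left(-48\right)^{2} = 2304$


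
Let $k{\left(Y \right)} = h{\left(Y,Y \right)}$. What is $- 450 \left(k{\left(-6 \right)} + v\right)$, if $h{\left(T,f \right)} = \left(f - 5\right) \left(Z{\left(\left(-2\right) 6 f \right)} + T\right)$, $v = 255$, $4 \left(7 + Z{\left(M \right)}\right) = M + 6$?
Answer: $-82575$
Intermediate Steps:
$Z{\left(M \right)} = - \frac{11}{2} + \frac{M}{4}$ ($Z{\left(M \right)} = -7 + \frac{M + 6}{4} = -7 + \frac{6 + M}{4} = -7 + \left(\frac{3}{2} + \frac{M}{4}\right) = - \frac{11}{2} + \frac{M}{4}$)
$h{\left(T,f \right)} = \left(-5 + f\right) \left(- \frac{11}{2} + T - 3 f\right)$ ($h{\left(T,f \right)} = \left(f - 5\right) \left(\left(- \frac{11}{2} + \frac{\left(-2\right) 6 f}{4}\right) + T\right) = \left(-5 + f\right) \left(\left(- \frac{11}{2} + \frac{\left(-12\right) f}{4}\right) + T\right) = \left(-5 + f\right) \left(\left(- \frac{11}{2} - 3 f\right) + T\right) = \left(-5 + f\right) \left(- \frac{11}{2} + T - 3 f\right)$)
$k{\left(Y \right)} = \frac{55}{2} - 2 Y^{2} + \frac{9 Y}{2}$ ($k{\left(Y \right)} = \frac{55}{2} - 5 Y - 3 Y^{2} + \frac{19 Y}{2} + Y Y = \frac{55}{2} - 5 Y - 3 Y^{2} + \frac{19 Y}{2} + Y^{2} = \frac{55}{2} - 2 Y^{2} + \frac{9 Y}{2}$)
$- 450 \left(k{\left(-6 \right)} + v\right) = - 450 \left(\left(\frac{55}{2} - 2 \left(-6\right)^{2} + \frac{9}{2} \left(-6\right)\right) + 255\right) = - 450 \left(\left(\frac{55}{2} - 72 - 27\right) + 255\right) = - 450 \left(- \frac{143}{2} + 255\right) = \left(-450\right) \frac{367}{2} = -82575$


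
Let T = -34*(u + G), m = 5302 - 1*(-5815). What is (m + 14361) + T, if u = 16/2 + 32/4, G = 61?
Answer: 22860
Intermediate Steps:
u = 16 (u = 16*(½) + 32*(¼) = 8 + 8 = 16)
m = 11117 (m = 5302 + 5815 = 11117)
T = -2618 (T = -34*(16 + 61) = -34*77 = -2618)
(m + 14361) + T = (11117 + 14361) - 2618 = 25478 - 2618 = 22860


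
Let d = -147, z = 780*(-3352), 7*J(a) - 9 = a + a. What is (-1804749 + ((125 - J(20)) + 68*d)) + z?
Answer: -4429187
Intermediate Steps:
J(a) = 9/7 + 2*a/7 (J(a) = 9/7 + (a + a)/7 = 9/7 + (2*a)/7 = 9/7 + 2*a/7)
z = -2614560
(-1804749 + ((125 - J(20)) + 68*d)) + z = (-1804749 + ((125 - (9/7 + (2/7)*20)) + 68*(-147))) - 2614560 = (-1804749 + ((125 - (9/7 + 40/7)) - 9996)) - 2614560 = (-1804749 + ((125 - 1*7) - 9996)) - 2614560 = (-1804749 + ((125 - 7) - 9996)) - 2614560 = (-1804749 + (118 - 9996)) - 2614560 = (-1804749 - 9878) - 2614560 = -1814627 - 2614560 = -4429187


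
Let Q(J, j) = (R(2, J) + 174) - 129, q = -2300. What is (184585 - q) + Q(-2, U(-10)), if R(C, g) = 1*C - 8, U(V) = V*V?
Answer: 186924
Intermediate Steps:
U(V) = V**2
R(C, g) = -8 + C (R(C, g) = C - 8 = -8 + C)
Q(J, j) = 39 (Q(J, j) = ((-8 + 2) + 174) - 129 = (-6 + 174) - 129 = 168 - 129 = 39)
(184585 - q) + Q(-2, U(-10)) = (184585 - 1*(-2300)) + 39 = (184585 + 2300) + 39 = 186885 + 39 = 186924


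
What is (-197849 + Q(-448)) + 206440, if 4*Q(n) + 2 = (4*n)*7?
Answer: 10909/2 ≈ 5454.5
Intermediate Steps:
Q(n) = -½ + 7*n (Q(n) = -½ + ((4*n)*7)/4 = -½ + (28*n)/4 = -½ + 7*n)
(-197849 + Q(-448)) + 206440 = (-197849 + (-½ + 7*(-448))) + 206440 = (-197849 + (-½ - 3136)) + 206440 = (-197849 - 6273/2) + 206440 = -401971/2 + 206440 = 10909/2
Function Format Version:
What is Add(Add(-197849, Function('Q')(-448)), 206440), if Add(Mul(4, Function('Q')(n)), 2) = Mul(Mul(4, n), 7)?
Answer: Rational(10909, 2) ≈ 5454.5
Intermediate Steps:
Function('Q')(n) = Add(Rational(-1, 2), Mul(7, n)) (Function('Q')(n) = Add(Rational(-1, 2), Mul(Rational(1, 4), Mul(Mul(4, n), 7))) = Add(Rational(-1, 2), Mul(Rational(1, 4), Mul(28, n))) = Add(Rational(-1, 2), Mul(7, n)))
Add(Add(-197849, Function('Q')(-448)), 206440) = Add(Add(-197849, Add(Rational(-1, 2), Mul(7, -448))), 206440) = Add(Add(-197849, Add(Rational(-1, 2), -3136)), 206440) = Add(Add(-197849, Rational(-6273, 2)), 206440) = Add(Rational(-401971, 2), 206440) = Rational(10909, 2)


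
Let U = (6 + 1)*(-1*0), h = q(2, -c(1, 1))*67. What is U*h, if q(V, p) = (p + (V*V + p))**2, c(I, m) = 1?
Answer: 0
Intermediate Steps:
q(V, p) = (V**2 + 2*p)**2 (q(V, p) = (p + (V**2 + p))**2 = (p + (p + V**2))**2 = (V**2 + 2*p)**2)
h = 268 (h = (2**2 + 2*(-1*1))**2*67 = (4 + 2*(-1))**2*67 = (4 - 2)**2*67 = 2**2*67 = 4*67 = 268)
U = 0 (U = 7*0 = 0)
U*h = 0*268 = 0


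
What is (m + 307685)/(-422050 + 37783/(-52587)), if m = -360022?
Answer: 2752245819/22194381133 ≈ 0.12401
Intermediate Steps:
(m + 307685)/(-422050 + 37783/(-52587)) = (-360022 + 307685)/(-422050 + 37783/(-52587)) = -52337/(-422050 + 37783*(-1/52587)) = -52337/(-422050 - 37783/52587) = -52337/(-22194381133/52587) = -52337*(-52587/22194381133) = 2752245819/22194381133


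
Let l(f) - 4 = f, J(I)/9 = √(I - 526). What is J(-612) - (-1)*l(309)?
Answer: 313 + 9*I*√1138 ≈ 313.0 + 303.61*I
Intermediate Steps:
J(I) = 9*√(-526 + I) (J(I) = 9*√(I - 526) = 9*√(-526 + I))
l(f) = 4 + f
J(-612) - (-1)*l(309) = 9*√(-526 - 612) - (-1)*(4 + 309) = 9*√(-1138) - (-1)*313 = 9*(I*√1138) - 1*(-313) = 9*I*√1138 + 313 = 313 + 9*I*√1138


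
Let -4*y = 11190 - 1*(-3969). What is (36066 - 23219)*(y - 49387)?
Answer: -2732646829/4 ≈ -6.8316e+8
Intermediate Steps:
y = -15159/4 (y = -(11190 - 1*(-3969))/4 = -(11190 + 3969)/4 = -¼*15159 = -15159/4 ≈ -3789.8)
(36066 - 23219)*(y - 49387) = (36066 - 23219)*(-15159/4 - 49387) = 12847*(-212707/4) = -2732646829/4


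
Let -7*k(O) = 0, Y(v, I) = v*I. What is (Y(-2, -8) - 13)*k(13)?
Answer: 0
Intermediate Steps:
Y(v, I) = I*v
k(O) = 0 (k(O) = -⅐*0 = 0)
(Y(-2, -8) - 13)*k(13) = (-8*(-2) - 13)*0 = (16 - 13)*0 = 3*0 = 0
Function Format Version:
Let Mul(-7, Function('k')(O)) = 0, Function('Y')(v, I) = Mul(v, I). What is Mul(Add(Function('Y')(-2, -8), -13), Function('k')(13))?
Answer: 0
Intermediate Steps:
Function('Y')(v, I) = Mul(I, v)
Function('k')(O) = 0 (Function('k')(O) = Mul(Rational(-1, 7), 0) = 0)
Mul(Add(Function('Y')(-2, -8), -13), Function('k')(13)) = Mul(Add(Mul(-8, -2), -13), 0) = Mul(Add(16, -13), 0) = Mul(3, 0) = 0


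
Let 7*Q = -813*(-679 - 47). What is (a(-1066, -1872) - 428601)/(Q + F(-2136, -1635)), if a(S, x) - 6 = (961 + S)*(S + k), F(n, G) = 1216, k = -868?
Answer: -63147/23950 ≈ -2.6366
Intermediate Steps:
a(S, x) = 6 + (-868 + S)*(961 + S) (a(S, x) = 6 + (961 + S)*(S - 868) = 6 + (961 + S)*(-868 + S) = 6 + (-868 + S)*(961 + S))
Q = 590238/7 (Q = (-813*(-679 - 47))/7 = (-813*(-726))/7 = (⅐)*590238 = 590238/7 ≈ 84320.)
(a(-1066, -1872) - 428601)/(Q + F(-2136, -1635)) = ((-834142 + (-1066)² + 93*(-1066)) - 428601)/(590238/7 + 1216) = ((-834142 + 1136356 - 99138) - 428601)/(598750/7) = (203076 - 428601)*(7/598750) = -225525*7/598750 = -63147/23950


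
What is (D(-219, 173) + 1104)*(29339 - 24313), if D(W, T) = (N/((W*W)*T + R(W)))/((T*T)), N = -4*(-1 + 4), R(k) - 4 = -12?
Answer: 1377899929701385608/248328245605 ≈ 5.5487e+6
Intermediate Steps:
R(k) = -8 (R(k) = 4 - 12 = -8)
N = -12 (N = -4*3 = -12)
D(W, T) = -12/(T²*(-8 + T*W²)) (D(W, T) = (-12/((W*W)*T - 8))/((T*T)) = (-12/(W²*T - 8))/(T²) = (-12/(T*W² - 8))/T² = (-12/(-8 + T*W²))/T² = -12/(T²*(-8 + T*W²)))
(D(-219, 173) + 1104)*(29339 - 24313) = (-12/(173²*(-8 + 173*(-219)²)) + 1104)*(29339 - 24313) = (-12*1/29929/(-8 + 173*47961) + 1104)*5026 = (-12*1/29929/(-8 + 8297253) + 1104)*5026 = (-12*1/29929/8297245 + 1104)*5026 = (-12*1/29929*1/8297245 + 1104)*5026 = (-12/248328245605 + 1104)*5026 = (274154383147908/248328245605)*5026 = 1377899929701385608/248328245605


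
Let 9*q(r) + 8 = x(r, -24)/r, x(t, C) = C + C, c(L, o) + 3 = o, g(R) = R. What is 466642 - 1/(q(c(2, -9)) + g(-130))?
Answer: 547837717/1174 ≈ 4.6664e+5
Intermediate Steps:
c(L, o) = -3 + o
x(t, C) = 2*C
q(r) = -8/9 - 16/(3*r) (q(r) = -8/9 + ((2*(-24))/r)/9 = -8/9 + (-48/r)/9 = -8/9 - 16/(3*r))
466642 - 1/(q(c(2, -9)) + g(-130)) = 466642 - 1/(8*(-6 - (-3 - 9))/(9*(-3 - 9)) - 130) = 466642 - 1/((8/9)*(-6 - 1*(-12))/(-12) - 130) = 466642 - 1/((8/9)*(-1/12)*(-6 + 12) - 130) = 466642 - 1/((8/9)*(-1/12)*6 - 130) = 466642 - 1/(-4/9 - 130) = 466642 - 1/(-1174/9) = 466642 - 1*(-9/1174) = 466642 + 9/1174 = 547837717/1174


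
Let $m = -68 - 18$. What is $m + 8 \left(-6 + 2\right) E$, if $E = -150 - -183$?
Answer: $-1142$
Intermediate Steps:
$m = -86$ ($m = -68 - 18 = -86$)
$E = 33$ ($E = -150 + 183 = 33$)
$m + 8 \left(-6 + 2\right) E = -86 + 8 \left(-6 + 2\right) 33 = -86 + 8 \left(-4\right) 33 = -86 - 1056 = -1142$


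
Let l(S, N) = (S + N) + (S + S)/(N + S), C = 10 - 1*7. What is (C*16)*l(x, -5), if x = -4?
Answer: -1168/3 ≈ -389.33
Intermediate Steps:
C = 3 (C = 10 - 7 = 3)
l(S, N) = N + S + 2*S/(N + S) (l(S, N) = (N + S) + (2*S)/(N + S) = (N + S) + 2*S/(N + S) = N + S + 2*S/(N + S))
(C*16)*l(x, -5) = (3*16)*(((-5)**2 + (-4)**2 + 2*(-4) + 2*(-5)*(-4))/(-5 - 4)) = 48*((25 + 16 - 8 + 40)/(-9)) = 48*(-1/9*73) = 48*(-73/9) = -1168/3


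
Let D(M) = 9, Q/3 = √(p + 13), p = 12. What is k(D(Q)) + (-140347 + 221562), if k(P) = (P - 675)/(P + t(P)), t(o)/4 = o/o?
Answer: 1055129/13 ≈ 81164.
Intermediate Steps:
Q = 15 (Q = 3*√(12 + 13) = 3*√25 = 3*5 = 15)
t(o) = 4 (t(o) = 4*(o/o) = 4*1 = 4)
k(P) = (-675 + P)/(4 + P) (k(P) = (P - 675)/(P + 4) = (-675 + P)/(4 + P))
k(D(Q)) + (-140347 + 221562) = (-675 + 9)/(4 + 9) + (-140347 + 221562) = -666/13 + 81215 = 1055129/13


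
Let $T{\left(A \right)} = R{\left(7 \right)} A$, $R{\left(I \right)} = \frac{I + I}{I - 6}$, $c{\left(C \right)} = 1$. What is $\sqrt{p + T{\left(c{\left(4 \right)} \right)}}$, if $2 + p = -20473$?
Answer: $i \sqrt{20461} \approx 143.04 i$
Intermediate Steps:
$p = -20475$ ($p = -2 - 20473 = -20475$)
$R{\left(I \right)} = \frac{2 I}{-6 + I}$
$T{\left(A \right)} = 14 A$ ($T{\left(A \right)} = 2 \cdot 7 \frac{1}{-6 + 7} A = 2 \cdot 7 \cdot 1^{-1} A = 2 \cdot 7 \cdot 1 A = 14 A$)
$\sqrt{p + T{\left(c{\left(4 \right)} \right)}} = \sqrt{-20475 + 14 \cdot 1} = \sqrt{-20475 + 14} = \sqrt{-20461} = i \sqrt{20461}$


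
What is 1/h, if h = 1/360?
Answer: 360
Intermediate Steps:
h = 1/360 ≈ 0.0027778
1/h = 1/(1/360) = 360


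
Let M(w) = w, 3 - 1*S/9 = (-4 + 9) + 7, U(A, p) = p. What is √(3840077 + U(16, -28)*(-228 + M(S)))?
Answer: √3848729 ≈ 1961.8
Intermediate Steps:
S = -81 (S = 27 - 9*((-4 + 9) + 7) = 27 - 9*(5 + 7) = 27 - 9*12 = 27 - 108 = -81)
√(3840077 + U(16, -28)*(-228 + M(S))) = √(3840077 - 28*(-228 - 81)) = √(3840077 - 28*(-309)) = √(3840077 + 8652) = √3848729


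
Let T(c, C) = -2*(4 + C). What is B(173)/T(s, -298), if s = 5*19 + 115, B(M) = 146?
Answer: 73/294 ≈ 0.24830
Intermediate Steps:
s = 210 (s = 95 + 115 = 210)
T(c, C) = -8 - 2*C
B(173)/T(s, -298) = 146/(-8 - 2*(-298)) = 146/(-8 + 596) = 146/588 = 146*(1/588) = 73/294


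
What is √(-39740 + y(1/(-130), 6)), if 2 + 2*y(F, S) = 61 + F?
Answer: I*√671107515/130 ≈ 199.27*I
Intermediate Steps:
y(F, S) = 59/2 + F/2 (y(F, S) = -1 + (61 + F)/2 = -1 + (61/2 + F/2) = 59/2 + F/2)
√(-39740 + y(1/(-130), 6)) = √(-39740 + (59/2 + (½)/(-130))) = √(-39740 + (59/2 + (½)*(-1/130))) = √(-39740 + (59/2 - 1/260)) = √(-39740 + 7669/260) = √(-10324731/260) = I*√671107515/130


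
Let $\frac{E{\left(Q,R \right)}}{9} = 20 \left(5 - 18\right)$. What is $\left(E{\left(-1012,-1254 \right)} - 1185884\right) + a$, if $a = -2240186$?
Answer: $-3428410$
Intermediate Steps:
$E{\left(Q,R \right)} = -2340$ ($E{\left(Q,R \right)} = 9 \cdot 20 \left(5 - 18\right) = 9 \cdot 20 \left(-13\right) = 9 \left(-260\right) = -2340$)
$\left(E{\left(-1012,-1254 \right)} - 1185884\right) + a = \left(-2340 - 1185884\right) - 2240186 = -1188224 - 2240186 = -3428410$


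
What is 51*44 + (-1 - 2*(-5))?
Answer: 2253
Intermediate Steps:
51*44 + (-1 - 2*(-5)) = 2244 + (-1 + 10) = 2244 + 9 = 2253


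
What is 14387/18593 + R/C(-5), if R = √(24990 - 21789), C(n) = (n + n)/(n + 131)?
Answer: 14387/18593 - 63*√3201/5 ≈ -712.10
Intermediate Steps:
C(n) = 2*n/(131 + n) (C(n) = (2*n)/(131 + n) = 2*n/(131 + n))
R = √3201 ≈ 56.577
14387/18593 + R/C(-5) = 14387/18593 + √3201/((2*(-5)/(131 - 5))) = 14387*(1/18593) + √3201/((2*(-5)/126)) = 14387/18593 + √3201/((2*(-5)*(1/126))) = 14387/18593 + √3201/(-5/63) = 14387/18593 + √3201*(-63/5) = 14387/18593 - 63*√3201/5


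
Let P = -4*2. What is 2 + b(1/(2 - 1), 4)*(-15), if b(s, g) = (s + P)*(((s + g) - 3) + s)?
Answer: 317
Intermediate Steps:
P = -8
b(s, g) = (-8 + s)*(-3 + g + 2*s) (b(s, g) = (s - 8)*(((s + g) - 3) + s) = (-8 + s)*(((g + s) - 3) + s) = (-8 + s)*((-3 + g + s) + s) = (-8 + s)*(-3 + g + 2*s))
2 + b(1/(2 - 1), 4)*(-15) = 2 + (24 - 19/(2 - 1) - 8*4 + 2*(1/(2 - 1))**2 + 4/(2 - 1))*(-15) = 2 + (24 - 19/1 - 32 + 2*(1/1)**2 + 4/1)*(-15) = 2 + (24 - 19*1 - 32 + 2*1**2 + 4*1)*(-15) = 2 + (24 - 19 - 32 + 2*1 + 4)*(-15) = 2 + (24 - 19 - 32 + 2 + 4)*(-15) = 2 - 21*(-15) = 2 + 315 = 317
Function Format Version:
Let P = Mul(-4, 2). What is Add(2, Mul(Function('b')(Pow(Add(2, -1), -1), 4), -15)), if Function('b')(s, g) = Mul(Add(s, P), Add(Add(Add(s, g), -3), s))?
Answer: 317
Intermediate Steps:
P = -8
Function('b')(s, g) = Mul(Add(-8, s), Add(-3, g, Mul(2, s))) (Function('b')(s, g) = Mul(Add(s, -8), Add(Add(Add(s, g), -3), s)) = Mul(Add(-8, s), Add(Add(Add(g, s), -3), s)) = Mul(Add(-8, s), Add(Add(-3, g, s), s)) = Mul(Add(-8, s), Add(-3, g, Mul(2, s))))
Add(2, Mul(Function('b')(Pow(Add(2, -1), -1), 4), -15)) = Add(2, Mul(Add(24, Mul(-19, Pow(Add(2, -1), -1)), Mul(-8, 4), Mul(2, Pow(Pow(Add(2, -1), -1), 2)), Mul(4, Pow(Add(2, -1), -1))), -15)) = Add(2, Mul(Add(24, Mul(-19, Pow(1, -1)), -32, Mul(2, Pow(Pow(1, -1), 2)), Mul(4, Pow(1, -1))), -15)) = Add(2, Mul(Add(24, Mul(-19, 1), -32, Mul(2, Pow(1, 2)), Mul(4, 1)), -15)) = Add(2, Mul(Add(24, -19, -32, Mul(2, 1), 4), -15)) = Add(2, Mul(Add(24, -19, -32, 2, 4), -15)) = Add(2, Mul(-21, -15)) = Add(2, 315) = 317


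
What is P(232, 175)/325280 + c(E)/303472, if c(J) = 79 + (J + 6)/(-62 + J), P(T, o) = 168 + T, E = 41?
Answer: 369413/249156348 ≈ 0.0014827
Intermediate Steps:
c(J) = 79 + (6 + J)/(-62 + J)
P(232, 175)/325280 + c(E)/303472 = (168 + 232)/325280 + (4*(-1223 + 20*41)/(-62 + 41))/303472 = 400*(1/325280) + (4*(-1223 + 820)/(-21))*(1/303472) = 5/4066 + (4*(-1/21)*(-403))*(1/303472) = 5/4066 + (1612/21)*(1/303472) = 5/4066 + 31/122556 = 369413/249156348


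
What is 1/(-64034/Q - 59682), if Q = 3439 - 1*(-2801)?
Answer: -3120/186239857 ≈ -1.6753e-5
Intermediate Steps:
Q = 6240 (Q = 3439 + 2801 = 6240)
1/(-64034/Q - 59682) = 1/(-64034/6240 - 59682) = 1/(-64034*1/6240 - 59682) = 1/(-32017/3120 - 59682) = 1/(-186239857/3120) = -3120/186239857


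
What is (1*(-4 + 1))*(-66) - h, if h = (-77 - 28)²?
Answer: -10827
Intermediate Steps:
h = 11025 (h = (-105)² = 11025)
(1*(-4 + 1))*(-66) - h = (1*(-4 + 1))*(-66) - 1*11025 = (1*(-3))*(-66) - 11025 = -3*(-66) - 11025 = 198 - 11025 = -10827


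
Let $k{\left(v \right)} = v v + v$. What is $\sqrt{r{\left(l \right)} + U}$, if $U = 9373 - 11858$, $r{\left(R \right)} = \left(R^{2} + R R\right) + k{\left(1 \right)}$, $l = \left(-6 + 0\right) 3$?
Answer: $i \sqrt{1835} \approx 42.837 i$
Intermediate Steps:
$l = -18$ ($l = \left(-6\right) 3 = -18$)
$k{\left(v \right)} = v + v^{2}$ ($k{\left(v \right)} = v^{2} + v = v + v^{2}$)
$r{\left(R \right)} = 2 + 2 R^{2}$ ($r{\left(R \right)} = \left(R^{2} + R R\right) + 1 \left(1 + 1\right) = \left(R^{2} + R^{2}\right) + 1 \cdot 2 = 2 R^{2} + 2 = 2 + 2 R^{2}$)
$U = -2485$
$\sqrt{r{\left(l \right)} + U} = \sqrt{\left(2 + 2 \left(-18\right)^{2}\right) - 2485} = \sqrt{\left(2 + 2 \cdot 324\right) - 2485} = \sqrt{\left(2 + 648\right) - 2485} = \sqrt{650 - 2485} = \sqrt{-1835} = i \sqrt{1835}$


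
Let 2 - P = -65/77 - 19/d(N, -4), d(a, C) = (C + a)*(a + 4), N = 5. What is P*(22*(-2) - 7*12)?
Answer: -439552/693 ≈ -634.27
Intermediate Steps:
d(a, C) = (4 + a)*(C + a) (d(a, C) = (C + a)*(4 + a) = (4 + a)*(C + a))
P = 3434/693 (P = 2 - (-65/77 - 19/(5² + 4*(-4) + 4*5 - 4*5)) = 2 - (-65*1/77 - 19/(25 - 16 + 20 - 20)) = 2 - (-65/77 - 19/9) = 2 - 1*(-2048/693) = 2 + 2048/693 = 3434/693 ≈ 4.9553)
P*(22*(-2) - 7*12) = 3434*(22*(-2) - 7*12)/693 = 3434*(-44 - 84)/693 = (3434/693)*(-128) = -439552/693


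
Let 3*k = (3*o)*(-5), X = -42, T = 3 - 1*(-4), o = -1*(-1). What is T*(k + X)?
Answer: -329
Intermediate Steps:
o = 1
T = 7 (T = 3 + 4 = 7)
k = -5 (k = ((3*1)*(-5))/3 = (3*(-5))/3 = (1/3)*(-15) = -5)
T*(k + X) = 7*(-5 - 42) = 7*(-47) = -329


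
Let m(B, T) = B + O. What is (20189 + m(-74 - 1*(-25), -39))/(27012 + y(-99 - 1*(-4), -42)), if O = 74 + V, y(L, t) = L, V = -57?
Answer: 20157/26917 ≈ 0.74886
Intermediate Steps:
O = 17 (O = 74 - 57 = 17)
m(B, T) = 17 + B (m(B, T) = B + 17 = 17 + B)
(20189 + m(-74 - 1*(-25), -39))/(27012 + y(-99 - 1*(-4), -42)) = (20189 + (17 + (-74 - 1*(-25))))/(27012 + (-99 - 1*(-4))) = (20189 + (17 + (-74 + 25)))/(27012 + (-99 + 4)) = (20189 + (17 - 49))/(27012 - 95) = (20189 - 32)/26917 = 20157*(1/26917) = 20157/26917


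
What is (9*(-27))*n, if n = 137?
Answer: -33291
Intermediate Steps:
(9*(-27))*n = (9*(-27))*137 = -243*137 = -33291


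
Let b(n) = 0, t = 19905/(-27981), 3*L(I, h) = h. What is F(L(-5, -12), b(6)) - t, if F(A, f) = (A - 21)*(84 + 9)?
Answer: -21678640/9327 ≈ -2324.3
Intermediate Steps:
L(I, h) = h/3
t = -6635/9327 (t = 19905*(-1/27981) = -6635/9327 ≈ -0.71138)
F(A, f) = -1953 + 93*A (F(A, f) = (-21 + A)*93 = -1953 + 93*A)
F(L(-5, -12), b(6)) - t = (-1953 + 93*((1/3)*(-12))) - 1*(-6635/9327) = (-1953 + 93*(-4)) + 6635/9327 = (-1953 - 372) + 6635/9327 = -2325 + 6635/9327 = -21678640/9327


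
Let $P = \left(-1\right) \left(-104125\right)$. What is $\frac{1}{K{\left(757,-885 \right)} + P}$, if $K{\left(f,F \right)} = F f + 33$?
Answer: $- \frac{1}{565787} \approx -1.7675 \cdot 10^{-6}$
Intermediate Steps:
$K{\left(f,F \right)} = 33 + F f$
$P = 104125$
$\frac{1}{K{\left(757,-885 \right)} + P} = \frac{1}{\left(33 - 669945\right) + 104125} = \frac{1}{-669912 + 104125} = \frac{1}{-565787} = - \frac{1}{565787}$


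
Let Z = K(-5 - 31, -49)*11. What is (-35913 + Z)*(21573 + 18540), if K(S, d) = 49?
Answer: -1418957262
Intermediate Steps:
Z = 539 (Z = 49*11 = 539)
(-35913 + Z)*(21573 + 18540) = (-35913 + 539)*(21573 + 18540) = -35374*40113 = -1418957262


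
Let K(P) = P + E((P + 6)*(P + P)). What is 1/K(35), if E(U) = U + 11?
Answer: 1/2916 ≈ 0.00034294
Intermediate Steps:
E(U) = 11 + U
K(P) = 11 + P + 2*P*(6 + P) (K(P) = P + (11 + (P + 6)*(P + P)) = P + (11 + (6 + P)*(2*P)) = P + (11 + 2*P*(6 + P)) = 11 + P + 2*P*(6 + P))
1/K(35) = 1/(11 + 35 + 2*35*(6 + 35)) = 1/(11 + 35 + 2*35*41) = 1/(11 + 35 + 2870) = 1/2916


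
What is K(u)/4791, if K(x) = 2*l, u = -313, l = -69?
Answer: -46/1597 ≈ -0.028804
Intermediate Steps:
K(x) = -138 (K(x) = 2*(-69) = -138)
K(u)/4791 = -138/4791 = -138*1/4791 = -46/1597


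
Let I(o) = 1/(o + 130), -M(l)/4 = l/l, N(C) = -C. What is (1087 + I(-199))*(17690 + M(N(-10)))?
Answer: 1326485372/69 ≈ 1.9224e+7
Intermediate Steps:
M(l) = -4 (M(l) = -4*l/l = -4*1 = -4)
I(o) = 1/(130 + o)
(1087 + I(-199))*(17690 + M(N(-10))) = (1087 + 1/(130 - 199))*(17690 - 4) = (1087 + 1/(-69))*17686 = (1087 - 1/69)*17686 = (75002/69)*17686 = 1326485372/69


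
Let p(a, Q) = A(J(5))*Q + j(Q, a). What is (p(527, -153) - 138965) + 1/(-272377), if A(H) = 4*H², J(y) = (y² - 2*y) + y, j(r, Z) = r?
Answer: -104570433087/272377 ≈ -3.8392e+5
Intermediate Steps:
J(y) = y² - y
p(a, Q) = 1601*Q (p(a, Q) = (4*(5*(-1 + 5))²)*Q + Q = (4*(5*4)²)*Q + Q = (4*20²)*Q + Q = (4*400)*Q + Q = 1600*Q + Q = 1601*Q)
(p(527, -153) - 138965) + 1/(-272377) = (1601*(-153) - 138965) + 1/(-272377) = (-244953 - 138965) - 1/272377 = -383918 - 1/272377 = -104570433087/272377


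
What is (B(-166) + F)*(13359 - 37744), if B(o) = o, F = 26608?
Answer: -644788170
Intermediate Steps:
(B(-166) + F)*(13359 - 37744) = (-166 + 26608)*(13359 - 37744) = 26442*(-24385) = -644788170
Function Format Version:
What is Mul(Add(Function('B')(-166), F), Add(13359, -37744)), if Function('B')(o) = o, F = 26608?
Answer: -644788170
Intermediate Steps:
Mul(Add(Function('B')(-166), F), Add(13359, -37744)) = Mul(Add(-166, 26608), Add(13359, -37744)) = Mul(26442, -24385) = -644788170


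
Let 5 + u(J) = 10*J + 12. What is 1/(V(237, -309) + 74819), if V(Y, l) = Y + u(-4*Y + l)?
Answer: 1/62493 ≈ 1.6002e-5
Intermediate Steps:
u(J) = 7 + 10*J (u(J) = -5 + (10*J + 12) = -5 + (12 + 10*J) = 7 + 10*J)
V(Y, l) = 7 - 39*Y + 10*l (V(Y, l) = Y + (7 + 10*(-4*Y + l)) = Y + (7 + 10*(l - 4*Y)) = Y + (7 + (-40*Y + 10*l)) = Y + (7 - 40*Y + 10*l) = 7 - 39*Y + 10*l)
1/(V(237, -309) + 74819) = 1/((7 - 39*237 + 10*(-309)) + 74819) = 1/((7 - 9243 - 3090) + 74819) = 1/(-12326 + 74819) = 1/62493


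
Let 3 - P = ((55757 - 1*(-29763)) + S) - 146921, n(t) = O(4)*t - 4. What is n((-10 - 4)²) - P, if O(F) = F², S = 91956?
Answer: 33684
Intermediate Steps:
n(t) = -4 + 16*t (n(t) = 4²*t - 4 = 16*t - 4 = -4 + 16*t)
P = -30552 (P = 3 - (((55757 - 1*(-29763)) + 91956) - 146921) = 3 - (((55757 + 29763) + 91956) - 146921) = 3 - ((85520 + 91956) - 146921) = 3 - (177476 - 146921) = 3 - 1*30555 = 3 - 30555 = -30552)
n((-10 - 4)²) - P = (-4 + 16*(-10 - 4)²) - 1*(-30552) = (-4 + 16*(-14)²) + 30552 = (-4 + 16*196) + 30552 = (-4 + 3136) + 30552 = 3132 + 30552 = 33684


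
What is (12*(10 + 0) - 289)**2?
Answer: 28561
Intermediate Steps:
(12*(10 + 0) - 289)**2 = (12*10 - 289)**2 = (120 - 289)**2 = (-169)**2 = 28561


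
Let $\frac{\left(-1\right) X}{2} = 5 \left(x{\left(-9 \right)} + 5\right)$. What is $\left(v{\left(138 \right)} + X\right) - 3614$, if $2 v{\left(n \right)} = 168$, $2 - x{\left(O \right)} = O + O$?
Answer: $-3780$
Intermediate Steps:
$x{\left(O \right)} = 2 - 2 O$ ($x{\left(O \right)} = 2 - \left(O + O\right) = 2 - 2 O$)
$v{\left(n \right)} = 84$ ($v{\left(n \right)} = \frac{1}{2} \cdot 168 = 84$)
$X = -250$ ($X = - 2 \cdot 5 \left(\left(2 - -18\right) + 5\right) = - 2 \cdot 5 \left(\left(2 + 18\right) + 5\right) = - 2 \cdot 5 \left(20 + 5\right) = - 2 \cdot 5 \cdot 25 = \left(-2\right) 125 = -250$)
$\left(v{\left(138 \right)} + X\right) - 3614 = \left(84 - 250\right) - 3614 = -166 - 3614 = -3780$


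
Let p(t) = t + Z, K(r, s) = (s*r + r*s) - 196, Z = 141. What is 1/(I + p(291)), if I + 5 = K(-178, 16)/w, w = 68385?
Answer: 22795/9731501 ≈ 0.0023424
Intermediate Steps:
K(r, s) = -196 + 2*r*s (K(r, s) = (r*s + r*s) - 196 = 2*r*s - 196 = -196 + 2*r*s)
p(t) = 141 + t (p(t) = t + 141 = 141 + t)
I = -115939/22795 (I = -5 + (-196 + 2*(-178)*16)/68385 = -5 + (-196 - 5696)*(1/68385) = -5 - 5892*1/68385 = -5 - 1964/22795 = -115939/22795 ≈ -5.0862)
1/(I + p(291)) = 1/(-115939/22795 + (141 + 291)) = 1/(-115939/22795 + 432) = 1/(9731501/22795) = 22795/9731501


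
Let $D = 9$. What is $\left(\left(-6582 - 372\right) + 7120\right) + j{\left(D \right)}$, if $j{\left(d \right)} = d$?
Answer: $175$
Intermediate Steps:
$\left(\left(-6582 - 372\right) + 7120\right) + j{\left(D \right)} = \left(\left(-6582 - 372\right) + 7120\right) + 9 = \left(-6954 + 7120\right) + 9 = 166 + 9 = 175$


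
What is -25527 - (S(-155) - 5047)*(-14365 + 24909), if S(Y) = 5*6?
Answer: 52873721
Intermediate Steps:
S(Y) = 30
-25527 - (S(-155) - 5047)*(-14365 + 24909) = -25527 - (30 - 5047)*(-14365 + 24909) = -25527 - (-5017)*10544 = -25527 - 1*(-52899248) = -25527 + 52899248 = 52873721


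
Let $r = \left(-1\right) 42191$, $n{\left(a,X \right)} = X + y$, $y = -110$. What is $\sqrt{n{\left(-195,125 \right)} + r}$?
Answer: $8 i \sqrt{659} \approx 205.37 i$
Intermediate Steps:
$n{\left(a,X \right)} = -110 + X$ ($n{\left(a,X \right)} = X - 110 = -110 + X$)
$r = -42191$
$\sqrt{n{\left(-195,125 \right)} + r} = \sqrt{\left(-110 + 125\right) - 42191} = \sqrt{15 - 42191} = \sqrt{-42176} = 8 i \sqrt{659}$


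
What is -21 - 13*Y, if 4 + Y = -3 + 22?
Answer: -216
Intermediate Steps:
Y = 15 (Y = -4 + (-3 + 22) = -4 + 19 = 15)
-21 - 13*Y = -21 - 13*15 = -21 - 195 = -216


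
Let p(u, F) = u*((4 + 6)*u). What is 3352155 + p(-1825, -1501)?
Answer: 36658405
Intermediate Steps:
p(u, F) = 10*u**2 (p(u, F) = u*(10*u) = 10*u**2)
3352155 + p(-1825, -1501) = 3352155 + 10*(-1825)**2 = 3352155 + 10*3330625 = 3352155 + 33306250 = 36658405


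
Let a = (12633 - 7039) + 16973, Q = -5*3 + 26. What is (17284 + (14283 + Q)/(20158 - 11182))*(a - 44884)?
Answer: -577100800421/1496 ≈ -3.8576e+8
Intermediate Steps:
Q = 11 (Q = -15 + 26 = 11)
a = 22567 (a = 5594 + 16973 = 22567)
(17284 + (14283 + Q)/(20158 - 11182))*(a - 44884) = (17284 + (14283 + 11)/(20158 - 11182))*(22567 - 44884) = (17284 + 14294/8976)*(-22317) = (17284 + 14294*(1/8976))*(-22317) = (17284 + 7147/4488)*(-22317) = (77577739/4488)*(-22317) = -577100800421/1496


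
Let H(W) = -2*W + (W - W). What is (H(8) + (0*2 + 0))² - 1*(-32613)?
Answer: 32869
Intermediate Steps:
H(W) = -2*W (H(W) = -2*W + 0 = -2*W)
(H(8) + (0*2 + 0))² - 1*(-32613) = (-2*8 + (0*2 + 0))² - 1*(-32613) = (-16 + (0 + 0))² + 32613 = (-16 + 0)² + 32613 = (-16)² + 32613 = 256 + 32613 = 32869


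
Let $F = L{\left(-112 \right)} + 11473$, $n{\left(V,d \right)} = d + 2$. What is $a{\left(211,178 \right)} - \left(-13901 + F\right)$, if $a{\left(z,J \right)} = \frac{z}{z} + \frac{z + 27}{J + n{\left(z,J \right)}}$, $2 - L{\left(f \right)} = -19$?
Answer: $\frac{431151}{179} \approx 2408.7$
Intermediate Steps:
$n{\left(V,d \right)} = 2 + d$
$L{\left(f \right)} = 21$ ($L{\left(f \right)} = 2 - -19 = 2 + 19 = 21$)
$F = 11494$ ($F = 21 + 11473 = 11494$)
$a{\left(z,J \right)} = 1 + \frac{27 + z}{2 + 2 J}$ ($a{\left(z,J \right)} = \frac{z}{z} + \frac{z + 27}{J + \left(2 + J\right)} = 1 + \frac{27 + z}{2 + 2 J}$)
$a{\left(211,178 \right)} - \left(-13901 + F\right) = \frac{29 + 211 + 2 \cdot 178}{2 \left(1 + 178\right)} - \left(-13901 + 11494\right) = \frac{29 + 211 + 356}{2 \cdot 179} - -2407 = \frac{1}{2} \cdot \frac{1}{179} \cdot 596 + 2407 = \frac{298}{179} + 2407 = \frac{431151}{179}$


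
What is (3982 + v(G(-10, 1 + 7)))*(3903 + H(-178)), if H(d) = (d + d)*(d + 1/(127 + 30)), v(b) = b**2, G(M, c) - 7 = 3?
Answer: 274590966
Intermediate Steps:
G(M, c) = 10 (G(M, c) = 7 + 3 = 10)
H(d) = 2*d*(1/157 + d) (H(d) = (2*d)*(d + 1/157) = (2*d)*(1/157 + d) = 2*d*(1/157 + d))
(3982 + v(G(-10, 1 + 7)))*(3903 + H(-178)) = (3982 + 10**2)*(3903 + (2/157)*(-178)*(1 + 157*(-178))) = (3982 + 100)*(3903 + (2/157)*(-178)*(1 - 27946)) = 4082*(3903 + (2/157)*(-178)*(-27945)) = 4082*(3903 + 9948420/157) = 4082*(10561191/157) = 274590966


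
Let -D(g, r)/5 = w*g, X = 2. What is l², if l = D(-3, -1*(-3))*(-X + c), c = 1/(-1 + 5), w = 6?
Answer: 99225/4 ≈ 24806.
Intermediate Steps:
D(g, r) = -30*g
c = ¼ (c = 1/4 = ¼ ≈ 0.25000)
l = -315/2 (l = (-30*(-3))*(-1*2 + ¼) = 90*(-2 + ¼) = 90*(-7/4) = -315/2 ≈ -157.50)
l² = (-315/2)² = 99225/4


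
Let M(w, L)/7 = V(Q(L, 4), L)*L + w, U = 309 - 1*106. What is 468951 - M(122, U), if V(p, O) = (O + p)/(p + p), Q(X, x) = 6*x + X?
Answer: 105952504/227 ≈ 4.6675e+5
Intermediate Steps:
Q(X, x) = X + 6*x
V(p, O) = (O + p)/(2*p) (V(p, O) = (O + p)/((2*p)) = (O + p)*(1/(2*p)) = (O + p)/(2*p))
U = 203 (U = 309 - 106 = 203)
M(w, L) = 7*w + 7*L*(24 + 2*L)/(2*(24 + L)) (M(w, L) = 7*(((L + (L + 6*4))/(2*(L + 6*4)))*L + w) = 7*(((L + (L + 24))/(2*(L + 24)))*L + w) = 7*(((L + (24 + L))/(2*(24 + L)))*L + w) = 7*(((24 + 2*L)/(2*(24 + L)))*L + w) = 7*(L*(24 + 2*L)/(2*(24 + L)) + w) = 7*(w + L*(24 + 2*L)/(2*(24 + L))) = 7*w + 7*L*(24 + 2*L)/(2*(24 + L)))
468951 - M(122, U) = 468951 - 7*(203*(12 + 203) + 122*(24 + 203))/(24 + 203) = 468951 - 7*(203*215 + 122*227)/227 = 468951 - 7*(43645 + 27694)/227 = 468951 - 7*71339/227 = 468951 - 1*499373/227 = 468951 - 499373/227 = 105952504/227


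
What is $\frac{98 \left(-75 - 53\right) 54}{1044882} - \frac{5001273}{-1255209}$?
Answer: $\frac{81027623763}{24287875747} \approx 3.3361$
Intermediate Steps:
$\frac{98 \left(-75 - 53\right) 54}{1044882} - \frac{5001273}{-1255209} = 98 \left(-75 - 53\right) 54 \cdot \frac{1}{1044882} - - \frac{1667091}{418403} = 98 \left(-128\right) 54 \cdot \frac{1}{1044882} + \frac{1667091}{418403} = \left(-12544\right) 54 \cdot \frac{1}{1044882} + \frac{1667091}{418403} = \left(-677376\right) \frac{1}{1044882} + \frac{1667091}{418403} = - \frac{37632}{58049} + \frac{1667091}{418403} = \frac{81027623763}{24287875747}$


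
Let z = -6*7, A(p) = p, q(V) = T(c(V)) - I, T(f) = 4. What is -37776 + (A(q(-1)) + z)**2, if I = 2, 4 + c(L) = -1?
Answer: -36176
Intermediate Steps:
c(L) = -5 (c(L) = -4 - 1 = -5)
q(V) = 2 (q(V) = 4 - 1*2 = 4 - 2 = 2)
z = -42
-37776 + (A(q(-1)) + z)**2 = -37776 + (2 - 42)**2 = -37776 + (-40)**2 = -37776 + 1600 = -36176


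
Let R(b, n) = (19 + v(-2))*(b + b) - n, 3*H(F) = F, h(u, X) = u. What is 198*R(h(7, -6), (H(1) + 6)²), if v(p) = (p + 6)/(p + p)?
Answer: 41954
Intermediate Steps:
H(F) = F/3
v(p) = (6 + p)/(2*p) (v(p) = (6 + p)/((2*p)) = (6 + p)*(1/(2*p)) = (6 + p)/(2*p))
R(b, n) = -n + 36*b (R(b, n) = (19 + (½)*(6 - 2)/(-2))*(b + b) - n = (19 + (½)*(-½)*4)*(2*b) - n = (19 - 1)*(2*b) - n = 18*(2*b) - n = 36*b - n = -n + 36*b)
198*R(h(7, -6), (H(1) + 6)²) = 198*(-((⅓)*1 + 6)² + 36*7) = 198*(-(⅓ + 6)² + 252) = 198*(-(19/3)² + 252) = 198*(-1*361/9 + 252) = 198*(-361/9 + 252) = 198*(1907/9) = 41954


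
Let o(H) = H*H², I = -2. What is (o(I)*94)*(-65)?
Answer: 48880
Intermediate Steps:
o(H) = H³
(o(I)*94)*(-65) = ((-2)³*94)*(-65) = -8*94*(-65) = -752*(-65) = 48880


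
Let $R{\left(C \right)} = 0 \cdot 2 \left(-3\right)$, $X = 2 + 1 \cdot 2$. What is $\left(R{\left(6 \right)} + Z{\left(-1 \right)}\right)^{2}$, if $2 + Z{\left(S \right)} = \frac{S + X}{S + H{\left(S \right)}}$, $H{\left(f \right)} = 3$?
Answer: $\frac{1}{4} \approx 0.25$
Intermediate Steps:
$X = 4$ ($X = 2 + 2 = 4$)
$R{\left(C \right)} = 0$ ($R{\left(C \right)} = 0 \left(-3\right) = 0$)
$Z{\left(S \right)} = -2 + \frac{4 + S}{3 + S}$ ($Z{\left(S \right)} = -2 + \frac{S + 4}{S + 3} = -2 + \frac{4 + S}{3 + S}$)
$\left(R{\left(6 \right)} + Z{\left(-1 \right)}\right)^{2} = \left(0 + \frac{-2 - -1}{3 - 1}\right)^{2} = \left(0 + \frac{-2 + 1}{2}\right)^{2} = \left(0 + \frac{1}{2} \left(-1\right)\right)^{2} = \left(0 - \frac{1}{2}\right)^{2} = \left(- \frac{1}{2}\right)^{2} = \frac{1}{4}$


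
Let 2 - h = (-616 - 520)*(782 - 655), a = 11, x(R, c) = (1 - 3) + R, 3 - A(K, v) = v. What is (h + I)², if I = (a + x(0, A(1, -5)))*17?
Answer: 20859158329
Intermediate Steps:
A(K, v) = 3 - v
x(R, c) = -2 + R
h = 144274 (h = 2 - (-616 - 520)*(782 - 655) = 2 - (-1136)*127 = 2 - 1*(-144272) = 2 + 144272 = 144274)
I = 153 (I = (11 + (-2 + 0))*17 = (11 - 2)*17 = 9*17 = 153)
(h + I)² = (144274 + 153)² = 144427² = 20859158329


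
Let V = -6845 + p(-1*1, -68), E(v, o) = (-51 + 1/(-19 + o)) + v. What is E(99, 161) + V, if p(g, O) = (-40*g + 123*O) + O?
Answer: -2156837/142 ≈ -15189.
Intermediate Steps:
E(v, o) = -51 + v + 1/(-19 + o)
p(g, O) = -40*g + 124*O
V = -15237 (V = -6845 + (-(-40) + 124*(-68)) = -6845 + (-40*(-1) - 8432) = -6845 + (40 - 8432) = -6845 - 8392 = -15237)
E(99, 161) + V = (970 - 51*161 - 19*99 + 161*99)/(-19 + 161) - 15237 = (970 - 8211 - 1881 + 15939)/142 - 15237 = (1/142)*6817 - 15237 = 6817/142 - 15237 = -2156837/142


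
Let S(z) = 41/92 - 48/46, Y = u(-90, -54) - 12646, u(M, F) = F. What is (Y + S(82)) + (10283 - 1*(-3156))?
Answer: 67933/92 ≈ 738.40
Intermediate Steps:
Y = -12700 (Y = -54 - 12646 = -12700)
S(z) = -55/92 (S(z) = 41*(1/92) - 48*1/46 = 41/92 - 24/23 = -55/92)
(Y + S(82)) + (10283 - 1*(-3156)) = (-12700 - 55/92) + (10283 - 1*(-3156)) = -1168455/92 + (10283 + 3156) = -1168455/92 + 13439 = 67933/92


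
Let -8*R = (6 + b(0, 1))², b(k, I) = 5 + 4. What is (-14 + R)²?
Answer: 113569/64 ≈ 1774.5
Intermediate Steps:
b(k, I) = 9
R = -225/8 (R = -(6 + 9)²/8 = -⅛*15² = -⅛*225 = -225/8 ≈ -28.125)
(-14 + R)² = (-14 - 225/8)² = (-337/8)² = 113569/64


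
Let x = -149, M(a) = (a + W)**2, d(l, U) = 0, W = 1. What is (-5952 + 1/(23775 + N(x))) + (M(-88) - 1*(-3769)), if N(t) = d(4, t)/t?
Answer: 128052151/23775 ≈ 5386.0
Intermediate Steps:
M(a) = (1 + a)**2 (M(a) = (a + 1)**2 = (1 + a)**2)
N(t) = 0 (N(t) = 0/t = 0)
(-5952 + 1/(23775 + N(x))) + (M(-88) - 1*(-3769)) = (-5952 + 1/(23775 + 0)) + ((1 - 88)**2 - 1*(-3769)) = (-5952 + 1/23775) + ((-87)**2 + 3769) = (-5952 + 1/23775) + (7569 + 3769) = -141508799/23775 + 11338 = 128052151/23775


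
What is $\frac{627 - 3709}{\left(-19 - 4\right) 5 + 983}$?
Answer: $- \frac{1541}{434} \approx -3.5507$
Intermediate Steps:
$\frac{627 - 3709}{\left(-19 - 4\right) 5 + 983} = - \frac{3082}{\left(-23\right) 5 + 983} = - \frac{3082}{-115 + 983} = - \frac{3082}{868} = \left(-3082\right) \frac{1}{868} = - \frac{1541}{434}$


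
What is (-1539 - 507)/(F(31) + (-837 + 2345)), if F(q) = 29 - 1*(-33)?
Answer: -1023/785 ≈ -1.3032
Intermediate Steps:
F(q) = 62 (F(q) = 29 + 33 = 62)
(-1539 - 507)/(F(31) + (-837 + 2345)) = (-1539 - 507)/(62 + (-837 + 2345)) = -2046/(62 + 1508) = -2046/1570 = -2046*1/1570 = -1023/785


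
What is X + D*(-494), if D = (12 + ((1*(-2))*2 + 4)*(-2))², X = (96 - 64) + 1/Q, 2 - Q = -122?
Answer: -8816895/124 ≈ -71104.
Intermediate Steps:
Q = 124 (Q = 2 - 1*(-122) = 2 + 122 = 124)
X = 3969/124 (X = (96 - 64) + 1/124 = 32 + 1/124 = 3969/124 ≈ 32.008)
D = 144 (D = (12 + (-2*2 + 4)*(-2))² = (12 + (-4 + 4)*(-2))² = (12 + 0*(-2))² = (12 + 0)² = 12² = 144)
X + D*(-494) = 3969/124 + 144*(-494) = 3969/124 - 71136 = -8816895/124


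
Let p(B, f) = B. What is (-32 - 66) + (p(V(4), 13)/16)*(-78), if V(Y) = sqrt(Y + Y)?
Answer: -98 - 39*sqrt(2)/4 ≈ -111.79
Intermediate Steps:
V(Y) = sqrt(2)*sqrt(Y) (V(Y) = sqrt(2*Y) = sqrt(2)*sqrt(Y))
(-32 - 66) + (p(V(4), 13)/16)*(-78) = (-32 - 66) + ((sqrt(2)*sqrt(4))/16)*(-78) = -98 + ((sqrt(2)*2)*(1/16))*(-78) = -98 + ((2*sqrt(2))*(1/16))*(-78) = -98 + (sqrt(2)/8)*(-78) = -98 - 39*sqrt(2)/4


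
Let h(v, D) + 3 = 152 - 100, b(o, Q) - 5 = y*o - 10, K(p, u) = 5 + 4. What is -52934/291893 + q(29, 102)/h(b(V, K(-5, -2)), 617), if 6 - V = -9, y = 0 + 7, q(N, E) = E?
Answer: 11320/5957 ≈ 1.9003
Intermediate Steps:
K(p, u) = 9
y = 7
V = 15 (V = 6 - 1*(-9) = 6 + 9 = 15)
b(o, Q) = -5 + 7*o (b(o, Q) = 5 + (7*o - 10) = 5 + (-10 + 7*o) = -5 + 7*o)
h(v, D) = 49 (h(v, D) = -3 + (152 - 100) = -3 + 52 = 49)
-52934/291893 + q(29, 102)/h(b(V, K(-5, -2)), 617) = -52934/291893 + 102/49 = -52934*1/291893 + 102*(1/49) = -7562/41699 + 102/49 = 11320/5957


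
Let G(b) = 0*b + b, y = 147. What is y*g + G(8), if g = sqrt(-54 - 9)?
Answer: 8 + 441*I*sqrt(7) ≈ 8.0 + 1166.8*I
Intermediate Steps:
g = 3*I*sqrt(7) (g = sqrt(-63) = 3*I*sqrt(7) ≈ 7.9373*I)
G(b) = b (G(b) = 0 + b = b)
y*g + G(8) = 147*(3*I*sqrt(7)) + 8 = 441*I*sqrt(7) + 8 = 8 + 441*I*sqrt(7)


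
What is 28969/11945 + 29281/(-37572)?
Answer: 738661723/448797540 ≈ 1.6459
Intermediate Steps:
28969/11945 + 29281/(-37572) = 28969*(1/11945) + 29281*(-1/37572) = 28969/11945 - 29281/37572 = 738661723/448797540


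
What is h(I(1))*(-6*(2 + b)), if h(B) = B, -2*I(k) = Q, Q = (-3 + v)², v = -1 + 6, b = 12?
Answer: 168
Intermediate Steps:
v = 5
Q = 4 (Q = (-3 + 5)² = 2² = 4)
I(k) = -2 (I(k) = -½*4 = -2)
h(I(1))*(-6*(2 + b)) = -(-12)*(2 + 12) = -(-12)*14 = -2*(-84) = 168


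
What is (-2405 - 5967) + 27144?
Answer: 18772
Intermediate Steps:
(-2405 - 5967) + 27144 = -8372 + 27144 = 18772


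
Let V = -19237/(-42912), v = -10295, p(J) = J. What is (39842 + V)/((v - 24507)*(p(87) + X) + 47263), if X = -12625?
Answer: 1709719141/18726571039968 ≈ 9.1299e-5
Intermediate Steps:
V = 19237/42912 (V = -19237*(-1/42912) = 19237/42912 ≈ 0.44829)
(39842 + V)/((v - 24507)*(p(87) + X) + 47263) = (39842 + 19237/42912)/((-10295 - 24507)*(87 - 12625) + 47263) = 1709719141/(42912*(-34802*(-12538) + 47263)) = 1709719141/(42912*(436347476 + 47263)) = (1709719141/42912)/436394739 = (1709719141/42912)*(1/436394739) = 1709719141/18726571039968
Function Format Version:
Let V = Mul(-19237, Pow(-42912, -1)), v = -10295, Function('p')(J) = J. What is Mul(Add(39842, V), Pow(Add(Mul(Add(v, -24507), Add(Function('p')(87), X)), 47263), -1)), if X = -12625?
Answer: Rational(1709719141, 18726571039968) ≈ 9.1299e-5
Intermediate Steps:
V = Rational(19237, 42912) (V = Mul(-19237, Rational(-1, 42912)) = Rational(19237, 42912) ≈ 0.44829)
Mul(Add(39842, V), Pow(Add(Mul(Add(v, -24507), Add(Function('p')(87), X)), 47263), -1)) = Mul(Add(39842, Rational(19237, 42912)), Pow(Add(Mul(Add(-10295, -24507), Add(87, -12625)), 47263), -1)) = Mul(Rational(1709719141, 42912), Pow(Add(Mul(-34802, -12538), 47263), -1)) = Mul(Rational(1709719141, 42912), Pow(Add(436347476, 47263), -1)) = Mul(Rational(1709719141, 42912), Pow(436394739, -1)) = Mul(Rational(1709719141, 42912), Rational(1, 436394739)) = Rational(1709719141, 18726571039968)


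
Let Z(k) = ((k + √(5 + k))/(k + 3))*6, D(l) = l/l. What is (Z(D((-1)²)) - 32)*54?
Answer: -1647 + 81*√6 ≈ -1448.6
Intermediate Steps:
D(l) = 1
Z(k) = 6*(k + √(5 + k))/(3 + k) (Z(k) = ((k + √(5 + k))/(3 + k))*6 = 6*(k + √(5 + k))/(3 + k))
(Z(D((-1)²)) - 32)*54 = (6*(1 + √(5 + 1))/(3 + 1) - 32)*54 = (6*(1 + √6)/4 - 32)*54 = (6*(¼)*(1 + √6) - 32)*54 = ((3/2 + 3*√6/2) - 32)*54 = (-61/2 + 3*√6/2)*54 = -1647 + 81*√6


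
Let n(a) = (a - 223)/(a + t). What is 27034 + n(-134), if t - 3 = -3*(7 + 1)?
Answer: 4190627/155 ≈ 27036.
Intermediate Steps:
t = -21 (t = 3 - 3*(7 + 1) = 3 - 3*8 = 3 - 24 = -21)
n(a) = (-223 + a)/(-21 + a) (n(a) = (a - 223)/(a - 21) = (-223 + a)/(-21 + a))
27034 + n(-134) = 27034 + (-223 - 134)/(-21 - 134) = 27034 - 357/(-155) = 27034 - 1/155*(-357) = 27034 + 357/155 = 4190627/155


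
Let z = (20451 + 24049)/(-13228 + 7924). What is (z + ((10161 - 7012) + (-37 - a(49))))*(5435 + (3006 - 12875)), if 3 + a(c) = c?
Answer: -2996194949/221 ≈ -1.3557e+7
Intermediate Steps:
a(c) = -3 + c
z = -11125/1326 (z = 44500/(-5304) = 44500*(-1/5304) = -11125/1326 ≈ -8.3899)
(z + ((10161 - 7012) + (-37 - a(49))))*(5435 + (3006 - 12875)) = (-11125/1326 + ((10161 - 7012) + (-37 - (-3 + 49))))*(5435 + (3006 - 12875)) = (-11125/1326 + (3149 + (-37 - 1*46)))*(5435 - 9869) = (-11125/1326 + (3149 + (-37 - 46)))*(-4434) = (-11125/1326 + (3149 - 83))*(-4434) = (-11125/1326 + 3066)*(-4434) = (4054391/1326)*(-4434) = -2996194949/221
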